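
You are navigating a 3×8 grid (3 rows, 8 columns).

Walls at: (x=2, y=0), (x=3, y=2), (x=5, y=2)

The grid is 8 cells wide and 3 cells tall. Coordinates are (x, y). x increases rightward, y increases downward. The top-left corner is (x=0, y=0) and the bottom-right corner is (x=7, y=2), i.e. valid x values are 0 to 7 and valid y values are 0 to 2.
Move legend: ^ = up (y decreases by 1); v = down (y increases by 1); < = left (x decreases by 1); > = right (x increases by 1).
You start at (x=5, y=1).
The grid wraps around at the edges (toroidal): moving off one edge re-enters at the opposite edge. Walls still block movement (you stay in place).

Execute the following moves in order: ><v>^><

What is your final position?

Answer: Final position: (x=6, y=0)

Derivation:
Start: (x=5, y=1)
  > (right): (x=5, y=1) -> (x=6, y=1)
  < (left): (x=6, y=1) -> (x=5, y=1)
  v (down): blocked, stay at (x=5, y=1)
  > (right): (x=5, y=1) -> (x=6, y=1)
  ^ (up): (x=6, y=1) -> (x=6, y=0)
  > (right): (x=6, y=0) -> (x=7, y=0)
  < (left): (x=7, y=0) -> (x=6, y=0)
Final: (x=6, y=0)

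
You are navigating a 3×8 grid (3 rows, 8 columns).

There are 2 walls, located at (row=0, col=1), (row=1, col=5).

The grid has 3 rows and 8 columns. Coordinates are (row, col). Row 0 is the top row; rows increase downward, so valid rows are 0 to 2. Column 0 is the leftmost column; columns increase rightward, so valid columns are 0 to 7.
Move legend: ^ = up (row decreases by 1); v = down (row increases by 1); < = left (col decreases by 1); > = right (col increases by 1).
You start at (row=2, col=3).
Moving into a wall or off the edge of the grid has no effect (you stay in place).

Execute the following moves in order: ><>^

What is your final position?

Start: (row=2, col=3)
  > (right): (row=2, col=3) -> (row=2, col=4)
  < (left): (row=2, col=4) -> (row=2, col=3)
  > (right): (row=2, col=3) -> (row=2, col=4)
  ^ (up): (row=2, col=4) -> (row=1, col=4)
Final: (row=1, col=4)

Answer: Final position: (row=1, col=4)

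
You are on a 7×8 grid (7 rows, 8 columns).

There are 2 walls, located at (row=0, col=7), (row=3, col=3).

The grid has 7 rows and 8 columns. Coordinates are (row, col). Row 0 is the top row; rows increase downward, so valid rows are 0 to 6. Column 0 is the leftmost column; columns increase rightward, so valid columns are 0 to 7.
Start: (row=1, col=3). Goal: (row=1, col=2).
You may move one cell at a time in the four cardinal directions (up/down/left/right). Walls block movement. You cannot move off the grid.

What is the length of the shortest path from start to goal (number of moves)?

BFS from (row=1, col=3) until reaching (row=1, col=2):
  Distance 0: (row=1, col=3)
  Distance 1: (row=0, col=3), (row=1, col=2), (row=1, col=4), (row=2, col=3)  <- goal reached here
One shortest path (1 moves): (row=1, col=3) -> (row=1, col=2)

Answer: Shortest path length: 1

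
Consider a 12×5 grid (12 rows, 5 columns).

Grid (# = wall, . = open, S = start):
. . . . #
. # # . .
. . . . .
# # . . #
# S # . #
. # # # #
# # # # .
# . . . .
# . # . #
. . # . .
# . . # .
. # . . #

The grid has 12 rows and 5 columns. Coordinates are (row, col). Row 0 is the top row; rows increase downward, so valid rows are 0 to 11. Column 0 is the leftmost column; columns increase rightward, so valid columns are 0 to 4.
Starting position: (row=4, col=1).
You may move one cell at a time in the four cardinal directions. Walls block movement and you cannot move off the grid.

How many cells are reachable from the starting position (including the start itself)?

Answer: Reachable cells: 1

Derivation:
BFS flood-fill from (row=4, col=1):
  Distance 0: (row=4, col=1)
Total reachable: 1 (grid has 34 open cells total)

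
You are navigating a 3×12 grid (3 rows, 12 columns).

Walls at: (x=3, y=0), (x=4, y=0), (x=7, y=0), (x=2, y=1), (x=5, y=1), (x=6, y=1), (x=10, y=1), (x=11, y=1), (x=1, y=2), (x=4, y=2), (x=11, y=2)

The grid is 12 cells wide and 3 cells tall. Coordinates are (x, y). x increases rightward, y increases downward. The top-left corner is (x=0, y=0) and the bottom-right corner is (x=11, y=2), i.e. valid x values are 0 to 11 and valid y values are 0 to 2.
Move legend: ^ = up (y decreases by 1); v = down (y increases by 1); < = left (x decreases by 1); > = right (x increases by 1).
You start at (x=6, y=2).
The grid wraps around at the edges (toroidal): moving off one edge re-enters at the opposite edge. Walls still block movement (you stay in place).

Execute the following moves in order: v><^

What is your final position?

Answer: Final position: (x=5, y=2)

Derivation:
Start: (x=6, y=2)
  v (down): (x=6, y=2) -> (x=6, y=0)
  > (right): blocked, stay at (x=6, y=0)
  < (left): (x=6, y=0) -> (x=5, y=0)
  ^ (up): (x=5, y=0) -> (x=5, y=2)
Final: (x=5, y=2)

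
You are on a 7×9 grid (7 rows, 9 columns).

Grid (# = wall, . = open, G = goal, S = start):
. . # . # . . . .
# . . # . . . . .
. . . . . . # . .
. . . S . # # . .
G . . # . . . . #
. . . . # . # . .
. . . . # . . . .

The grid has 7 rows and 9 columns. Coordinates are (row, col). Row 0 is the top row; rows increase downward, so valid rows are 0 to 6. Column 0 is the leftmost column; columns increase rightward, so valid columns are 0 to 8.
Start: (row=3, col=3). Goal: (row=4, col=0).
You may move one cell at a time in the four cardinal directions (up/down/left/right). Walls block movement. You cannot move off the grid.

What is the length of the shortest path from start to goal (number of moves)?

Answer: Shortest path length: 4

Derivation:
BFS from (row=3, col=3) until reaching (row=4, col=0):
  Distance 0: (row=3, col=3)
  Distance 1: (row=2, col=3), (row=3, col=2), (row=3, col=4)
  Distance 2: (row=2, col=2), (row=2, col=4), (row=3, col=1), (row=4, col=2), (row=4, col=4)
  Distance 3: (row=1, col=2), (row=1, col=4), (row=2, col=1), (row=2, col=5), (row=3, col=0), (row=4, col=1), (row=4, col=5), (row=5, col=2)
  Distance 4: (row=1, col=1), (row=1, col=5), (row=2, col=0), (row=4, col=0), (row=4, col=6), (row=5, col=1), (row=5, col=3), (row=5, col=5), (row=6, col=2)  <- goal reached here
One shortest path (4 moves): (row=3, col=3) -> (row=3, col=2) -> (row=3, col=1) -> (row=3, col=0) -> (row=4, col=0)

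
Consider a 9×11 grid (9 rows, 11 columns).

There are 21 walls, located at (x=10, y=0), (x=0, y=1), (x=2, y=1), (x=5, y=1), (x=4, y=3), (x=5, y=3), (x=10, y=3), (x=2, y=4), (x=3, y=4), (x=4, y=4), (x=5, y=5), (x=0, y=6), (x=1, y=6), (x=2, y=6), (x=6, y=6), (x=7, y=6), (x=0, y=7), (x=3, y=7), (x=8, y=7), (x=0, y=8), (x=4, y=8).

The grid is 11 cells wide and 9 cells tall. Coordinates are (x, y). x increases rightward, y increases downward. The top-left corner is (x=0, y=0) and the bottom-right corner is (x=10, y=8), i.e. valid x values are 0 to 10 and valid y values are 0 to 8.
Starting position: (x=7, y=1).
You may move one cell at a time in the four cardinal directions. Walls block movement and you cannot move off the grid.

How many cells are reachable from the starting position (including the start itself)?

Answer: Reachable cells: 73

Derivation:
BFS flood-fill from (x=7, y=1):
  Distance 0: (x=7, y=1)
  Distance 1: (x=7, y=0), (x=6, y=1), (x=8, y=1), (x=7, y=2)
  Distance 2: (x=6, y=0), (x=8, y=0), (x=9, y=1), (x=6, y=2), (x=8, y=2), (x=7, y=3)
  Distance 3: (x=5, y=0), (x=9, y=0), (x=10, y=1), (x=5, y=2), (x=9, y=2), (x=6, y=3), (x=8, y=3), (x=7, y=4)
  Distance 4: (x=4, y=0), (x=4, y=2), (x=10, y=2), (x=9, y=3), (x=6, y=4), (x=8, y=4), (x=7, y=5)
  Distance 5: (x=3, y=0), (x=4, y=1), (x=3, y=2), (x=5, y=4), (x=9, y=4), (x=6, y=5), (x=8, y=5)
  Distance 6: (x=2, y=0), (x=3, y=1), (x=2, y=2), (x=3, y=3), (x=10, y=4), (x=9, y=5), (x=8, y=6)
  Distance 7: (x=1, y=0), (x=1, y=2), (x=2, y=3), (x=10, y=5), (x=9, y=6)
  Distance 8: (x=0, y=0), (x=1, y=1), (x=0, y=2), (x=1, y=3), (x=10, y=6), (x=9, y=7)
  Distance 9: (x=0, y=3), (x=1, y=4), (x=10, y=7), (x=9, y=8)
  Distance 10: (x=0, y=4), (x=1, y=5), (x=8, y=8), (x=10, y=8)
  Distance 11: (x=0, y=5), (x=2, y=5), (x=7, y=8)
  Distance 12: (x=3, y=5), (x=7, y=7), (x=6, y=8)
  Distance 13: (x=4, y=5), (x=3, y=6), (x=6, y=7), (x=5, y=8)
  Distance 14: (x=4, y=6), (x=5, y=7)
  Distance 15: (x=5, y=6), (x=4, y=7)
Total reachable: 73 (grid has 78 open cells total)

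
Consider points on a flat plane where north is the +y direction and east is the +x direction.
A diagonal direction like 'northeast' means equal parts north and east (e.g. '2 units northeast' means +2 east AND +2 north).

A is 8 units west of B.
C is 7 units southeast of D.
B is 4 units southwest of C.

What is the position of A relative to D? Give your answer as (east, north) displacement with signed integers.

Answer: A is at (east=-5, north=-11) relative to D.

Derivation:
Place D at the origin (east=0, north=0).
  C is 7 units southeast of D: delta (east=+7, north=-7); C at (east=7, north=-7).
  B is 4 units southwest of C: delta (east=-4, north=-4); B at (east=3, north=-11).
  A is 8 units west of B: delta (east=-8, north=+0); A at (east=-5, north=-11).
Therefore A relative to D: (east=-5, north=-11).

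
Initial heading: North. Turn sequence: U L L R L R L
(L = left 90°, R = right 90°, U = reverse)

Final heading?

Start: North
  U (U-turn (180°)) -> South
  L (left (90° counter-clockwise)) -> East
  L (left (90° counter-clockwise)) -> North
  R (right (90° clockwise)) -> East
  L (left (90° counter-clockwise)) -> North
  R (right (90° clockwise)) -> East
  L (left (90° counter-clockwise)) -> North
Final: North

Answer: Final heading: North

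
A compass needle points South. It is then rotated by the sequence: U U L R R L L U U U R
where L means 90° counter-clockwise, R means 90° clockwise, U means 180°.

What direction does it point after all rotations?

Answer: Final heading: North

Derivation:
Start: South
  U (U-turn (180°)) -> North
  U (U-turn (180°)) -> South
  L (left (90° counter-clockwise)) -> East
  R (right (90° clockwise)) -> South
  R (right (90° clockwise)) -> West
  L (left (90° counter-clockwise)) -> South
  L (left (90° counter-clockwise)) -> East
  U (U-turn (180°)) -> West
  U (U-turn (180°)) -> East
  U (U-turn (180°)) -> West
  R (right (90° clockwise)) -> North
Final: North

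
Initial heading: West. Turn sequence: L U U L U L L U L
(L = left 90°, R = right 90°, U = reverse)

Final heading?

Answer: Final heading: South

Derivation:
Start: West
  L (left (90° counter-clockwise)) -> South
  U (U-turn (180°)) -> North
  U (U-turn (180°)) -> South
  L (left (90° counter-clockwise)) -> East
  U (U-turn (180°)) -> West
  L (left (90° counter-clockwise)) -> South
  L (left (90° counter-clockwise)) -> East
  U (U-turn (180°)) -> West
  L (left (90° counter-clockwise)) -> South
Final: South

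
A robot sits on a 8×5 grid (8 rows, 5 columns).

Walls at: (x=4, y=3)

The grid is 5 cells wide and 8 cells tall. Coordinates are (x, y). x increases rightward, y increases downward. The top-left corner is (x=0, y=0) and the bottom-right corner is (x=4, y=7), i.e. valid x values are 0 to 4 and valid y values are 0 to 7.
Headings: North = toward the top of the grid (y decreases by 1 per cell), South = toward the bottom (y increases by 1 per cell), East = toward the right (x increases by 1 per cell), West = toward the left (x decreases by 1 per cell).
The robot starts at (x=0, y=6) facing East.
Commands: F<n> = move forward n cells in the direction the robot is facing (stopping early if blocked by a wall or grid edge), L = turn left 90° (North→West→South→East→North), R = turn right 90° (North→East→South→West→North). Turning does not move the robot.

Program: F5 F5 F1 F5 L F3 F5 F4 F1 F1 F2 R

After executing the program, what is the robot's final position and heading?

Start: (x=0, y=6), facing East
  F5: move forward 4/5 (blocked), now at (x=4, y=6)
  F5: move forward 0/5 (blocked), now at (x=4, y=6)
  F1: move forward 0/1 (blocked), now at (x=4, y=6)
  F5: move forward 0/5 (blocked), now at (x=4, y=6)
  L: turn left, now facing North
  F3: move forward 2/3 (blocked), now at (x=4, y=4)
  F5: move forward 0/5 (blocked), now at (x=4, y=4)
  F4: move forward 0/4 (blocked), now at (x=4, y=4)
  F1: move forward 0/1 (blocked), now at (x=4, y=4)
  F1: move forward 0/1 (blocked), now at (x=4, y=4)
  F2: move forward 0/2 (blocked), now at (x=4, y=4)
  R: turn right, now facing East
Final: (x=4, y=4), facing East

Answer: Final position: (x=4, y=4), facing East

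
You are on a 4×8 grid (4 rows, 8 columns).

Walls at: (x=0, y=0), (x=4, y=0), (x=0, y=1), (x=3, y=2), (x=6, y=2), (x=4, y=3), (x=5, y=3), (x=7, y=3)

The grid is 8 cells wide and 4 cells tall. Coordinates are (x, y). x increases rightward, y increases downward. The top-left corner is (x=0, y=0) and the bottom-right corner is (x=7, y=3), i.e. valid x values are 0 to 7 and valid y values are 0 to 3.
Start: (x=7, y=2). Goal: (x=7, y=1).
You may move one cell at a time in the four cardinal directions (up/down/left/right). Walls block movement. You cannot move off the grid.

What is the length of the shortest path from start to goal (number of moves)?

BFS from (x=7, y=2) until reaching (x=7, y=1):
  Distance 0: (x=7, y=2)
  Distance 1: (x=7, y=1)  <- goal reached here
One shortest path (1 moves): (x=7, y=2) -> (x=7, y=1)

Answer: Shortest path length: 1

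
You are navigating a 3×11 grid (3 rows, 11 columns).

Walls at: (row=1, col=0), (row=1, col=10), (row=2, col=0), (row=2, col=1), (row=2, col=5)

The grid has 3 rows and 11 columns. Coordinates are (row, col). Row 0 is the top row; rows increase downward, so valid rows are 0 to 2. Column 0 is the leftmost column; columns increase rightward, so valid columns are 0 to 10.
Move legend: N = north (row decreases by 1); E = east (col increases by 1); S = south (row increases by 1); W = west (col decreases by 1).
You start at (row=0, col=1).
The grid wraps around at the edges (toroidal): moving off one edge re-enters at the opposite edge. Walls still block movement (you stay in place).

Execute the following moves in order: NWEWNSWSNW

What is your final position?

Answer: Final position: (row=2, col=9)

Derivation:
Start: (row=0, col=1)
  N (north): blocked, stay at (row=0, col=1)
  W (west): (row=0, col=1) -> (row=0, col=0)
  E (east): (row=0, col=0) -> (row=0, col=1)
  W (west): (row=0, col=1) -> (row=0, col=0)
  N (north): blocked, stay at (row=0, col=0)
  S (south): blocked, stay at (row=0, col=0)
  W (west): (row=0, col=0) -> (row=0, col=10)
  S (south): blocked, stay at (row=0, col=10)
  N (north): (row=0, col=10) -> (row=2, col=10)
  W (west): (row=2, col=10) -> (row=2, col=9)
Final: (row=2, col=9)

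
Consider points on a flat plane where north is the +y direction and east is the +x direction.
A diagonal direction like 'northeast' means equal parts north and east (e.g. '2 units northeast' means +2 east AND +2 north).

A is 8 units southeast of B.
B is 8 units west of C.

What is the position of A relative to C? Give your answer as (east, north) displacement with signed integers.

Answer: A is at (east=0, north=-8) relative to C.

Derivation:
Place C at the origin (east=0, north=0).
  B is 8 units west of C: delta (east=-8, north=+0); B at (east=-8, north=0).
  A is 8 units southeast of B: delta (east=+8, north=-8); A at (east=0, north=-8).
Therefore A relative to C: (east=0, north=-8).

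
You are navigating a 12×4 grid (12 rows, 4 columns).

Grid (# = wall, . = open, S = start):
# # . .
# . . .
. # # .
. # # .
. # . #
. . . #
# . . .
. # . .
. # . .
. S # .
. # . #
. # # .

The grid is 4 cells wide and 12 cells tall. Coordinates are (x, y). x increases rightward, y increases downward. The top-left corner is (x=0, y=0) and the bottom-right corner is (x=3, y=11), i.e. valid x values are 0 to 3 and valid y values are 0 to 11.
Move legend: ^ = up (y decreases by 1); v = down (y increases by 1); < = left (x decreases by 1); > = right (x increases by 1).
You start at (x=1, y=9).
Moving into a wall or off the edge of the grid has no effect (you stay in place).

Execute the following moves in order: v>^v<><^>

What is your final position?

Start: (x=1, y=9)
  v (down): blocked, stay at (x=1, y=9)
  > (right): blocked, stay at (x=1, y=9)
  ^ (up): blocked, stay at (x=1, y=9)
  v (down): blocked, stay at (x=1, y=9)
  < (left): (x=1, y=9) -> (x=0, y=9)
  > (right): (x=0, y=9) -> (x=1, y=9)
  < (left): (x=1, y=9) -> (x=0, y=9)
  ^ (up): (x=0, y=9) -> (x=0, y=8)
  > (right): blocked, stay at (x=0, y=8)
Final: (x=0, y=8)

Answer: Final position: (x=0, y=8)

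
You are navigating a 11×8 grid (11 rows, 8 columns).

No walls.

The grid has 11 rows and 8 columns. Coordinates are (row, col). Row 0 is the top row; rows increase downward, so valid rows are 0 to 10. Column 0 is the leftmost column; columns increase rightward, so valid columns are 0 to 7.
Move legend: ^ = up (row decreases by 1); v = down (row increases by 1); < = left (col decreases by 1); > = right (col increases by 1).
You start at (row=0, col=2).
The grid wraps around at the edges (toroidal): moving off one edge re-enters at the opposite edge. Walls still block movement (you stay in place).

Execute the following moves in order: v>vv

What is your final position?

Start: (row=0, col=2)
  v (down): (row=0, col=2) -> (row=1, col=2)
  > (right): (row=1, col=2) -> (row=1, col=3)
  v (down): (row=1, col=3) -> (row=2, col=3)
  v (down): (row=2, col=3) -> (row=3, col=3)
Final: (row=3, col=3)

Answer: Final position: (row=3, col=3)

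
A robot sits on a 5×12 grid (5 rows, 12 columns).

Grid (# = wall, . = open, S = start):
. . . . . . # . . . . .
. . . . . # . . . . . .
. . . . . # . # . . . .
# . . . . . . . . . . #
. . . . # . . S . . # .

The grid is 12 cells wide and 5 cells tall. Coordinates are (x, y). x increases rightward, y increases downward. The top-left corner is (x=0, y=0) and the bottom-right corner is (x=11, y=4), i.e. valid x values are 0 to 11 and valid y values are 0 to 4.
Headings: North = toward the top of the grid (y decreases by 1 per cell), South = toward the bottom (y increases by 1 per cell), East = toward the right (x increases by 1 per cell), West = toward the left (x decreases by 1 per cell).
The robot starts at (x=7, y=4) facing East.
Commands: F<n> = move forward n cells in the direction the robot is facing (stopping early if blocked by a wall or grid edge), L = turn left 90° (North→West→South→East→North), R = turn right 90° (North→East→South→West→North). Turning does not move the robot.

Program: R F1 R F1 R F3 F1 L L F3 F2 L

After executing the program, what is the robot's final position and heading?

Answer: Final position: (x=6, y=4), facing East

Derivation:
Start: (x=7, y=4), facing East
  R: turn right, now facing South
  F1: move forward 0/1 (blocked), now at (x=7, y=4)
  R: turn right, now facing West
  F1: move forward 1, now at (x=6, y=4)
  R: turn right, now facing North
  F3: move forward 3, now at (x=6, y=1)
  F1: move forward 0/1 (blocked), now at (x=6, y=1)
  L: turn left, now facing West
  L: turn left, now facing South
  F3: move forward 3, now at (x=6, y=4)
  F2: move forward 0/2 (blocked), now at (x=6, y=4)
  L: turn left, now facing East
Final: (x=6, y=4), facing East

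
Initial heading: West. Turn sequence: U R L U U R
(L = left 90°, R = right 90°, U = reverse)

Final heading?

Start: West
  U (U-turn (180°)) -> East
  R (right (90° clockwise)) -> South
  L (left (90° counter-clockwise)) -> East
  U (U-turn (180°)) -> West
  U (U-turn (180°)) -> East
  R (right (90° clockwise)) -> South
Final: South

Answer: Final heading: South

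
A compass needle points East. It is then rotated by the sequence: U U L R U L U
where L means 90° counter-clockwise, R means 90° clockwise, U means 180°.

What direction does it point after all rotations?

Answer: Final heading: North

Derivation:
Start: East
  U (U-turn (180°)) -> West
  U (U-turn (180°)) -> East
  L (left (90° counter-clockwise)) -> North
  R (right (90° clockwise)) -> East
  U (U-turn (180°)) -> West
  L (left (90° counter-clockwise)) -> South
  U (U-turn (180°)) -> North
Final: North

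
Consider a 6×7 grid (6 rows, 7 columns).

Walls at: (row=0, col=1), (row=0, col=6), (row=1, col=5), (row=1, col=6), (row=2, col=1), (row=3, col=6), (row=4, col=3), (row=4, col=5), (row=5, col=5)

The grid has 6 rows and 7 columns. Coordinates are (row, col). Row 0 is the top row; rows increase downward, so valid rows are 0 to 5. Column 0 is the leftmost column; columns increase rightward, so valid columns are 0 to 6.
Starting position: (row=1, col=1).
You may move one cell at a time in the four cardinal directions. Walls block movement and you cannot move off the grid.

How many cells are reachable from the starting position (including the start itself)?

Answer: Reachable cells: 31

Derivation:
BFS flood-fill from (row=1, col=1):
  Distance 0: (row=1, col=1)
  Distance 1: (row=1, col=0), (row=1, col=2)
  Distance 2: (row=0, col=0), (row=0, col=2), (row=1, col=3), (row=2, col=0), (row=2, col=2)
  Distance 3: (row=0, col=3), (row=1, col=4), (row=2, col=3), (row=3, col=0), (row=3, col=2)
  Distance 4: (row=0, col=4), (row=2, col=4), (row=3, col=1), (row=3, col=3), (row=4, col=0), (row=4, col=2)
  Distance 5: (row=0, col=5), (row=2, col=5), (row=3, col=4), (row=4, col=1), (row=5, col=0), (row=5, col=2)
  Distance 6: (row=2, col=6), (row=3, col=5), (row=4, col=4), (row=5, col=1), (row=5, col=3)
  Distance 7: (row=5, col=4)
Total reachable: 31 (grid has 33 open cells total)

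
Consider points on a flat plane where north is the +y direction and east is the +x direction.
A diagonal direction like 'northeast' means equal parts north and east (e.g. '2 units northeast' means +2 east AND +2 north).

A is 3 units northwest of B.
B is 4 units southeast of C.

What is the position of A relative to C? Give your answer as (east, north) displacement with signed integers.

Place C at the origin (east=0, north=0).
  B is 4 units southeast of C: delta (east=+4, north=-4); B at (east=4, north=-4).
  A is 3 units northwest of B: delta (east=-3, north=+3); A at (east=1, north=-1).
Therefore A relative to C: (east=1, north=-1).

Answer: A is at (east=1, north=-1) relative to C.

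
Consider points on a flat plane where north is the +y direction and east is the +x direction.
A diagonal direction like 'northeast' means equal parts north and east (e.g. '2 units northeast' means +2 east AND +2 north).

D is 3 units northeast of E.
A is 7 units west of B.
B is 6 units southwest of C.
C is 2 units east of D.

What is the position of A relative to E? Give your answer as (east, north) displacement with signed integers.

Place E at the origin (east=0, north=0).
  D is 3 units northeast of E: delta (east=+3, north=+3); D at (east=3, north=3).
  C is 2 units east of D: delta (east=+2, north=+0); C at (east=5, north=3).
  B is 6 units southwest of C: delta (east=-6, north=-6); B at (east=-1, north=-3).
  A is 7 units west of B: delta (east=-7, north=+0); A at (east=-8, north=-3).
Therefore A relative to E: (east=-8, north=-3).

Answer: A is at (east=-8, north=-3) relative to E.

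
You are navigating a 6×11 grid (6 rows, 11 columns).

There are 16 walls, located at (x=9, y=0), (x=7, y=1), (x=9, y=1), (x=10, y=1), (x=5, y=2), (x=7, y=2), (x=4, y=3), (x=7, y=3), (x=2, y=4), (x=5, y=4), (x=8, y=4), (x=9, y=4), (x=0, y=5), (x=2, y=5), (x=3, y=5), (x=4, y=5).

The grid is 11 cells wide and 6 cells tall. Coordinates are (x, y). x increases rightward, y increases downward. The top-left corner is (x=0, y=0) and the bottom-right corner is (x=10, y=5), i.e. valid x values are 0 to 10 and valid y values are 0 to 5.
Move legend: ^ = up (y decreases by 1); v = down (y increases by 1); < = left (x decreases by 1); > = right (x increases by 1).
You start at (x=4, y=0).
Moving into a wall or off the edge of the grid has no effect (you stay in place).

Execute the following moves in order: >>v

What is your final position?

Answer: Final position: (x=6, y=1)

Derivation:
Start: (x=4, y=0)
  > (right): (x=4, y=0) -> (x=5, y=0)
  > (right): (x=5, y=0) -> (x=6, y=0)
  v (down): (x=6, y=0) -> (x=6, y=1)
Final: (x=6, y=1)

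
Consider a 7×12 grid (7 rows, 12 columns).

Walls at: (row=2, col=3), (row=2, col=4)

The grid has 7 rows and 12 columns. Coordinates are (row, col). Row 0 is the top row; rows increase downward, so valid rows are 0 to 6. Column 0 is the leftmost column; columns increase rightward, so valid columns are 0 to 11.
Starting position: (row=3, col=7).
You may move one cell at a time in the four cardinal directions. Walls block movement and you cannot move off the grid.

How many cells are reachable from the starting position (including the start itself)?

Answer: Reachable cells: 82

Derivation:
BFS flood-fill from (row=3, col=7):
  Distance 0: (row=3, col=7)
  Distance 1: (row=2, col=7), (row=3, col=6), (row=3, col=8), (row=4, col=7)
  Distance 2: (row=1, col=7), (row=2, col=6), (row=2, col=8), (row=3, col=5), (row=3, col=9), (row=4, col=6), (row=4, col=8), (row=5, col=7)
  Distance 3: (row=0, col=7), (row=1, col=6), (row=1, col=8), (row=2, col=5), (row=2, col=9), (row=3, col=4), (row=3, col=10), (row=4, col=5), (row=4, col=9), (row=5, col=6), (row=5, col=8), (row=6, col=7)
  Distance 4: (row=0, col=6), (row=0, col=8), (row=1, col=5), (row=1, col=9), (row=2, col=10), (row=3, col=3), (row=3, col=11), (row=4, col=4), (row=4, col=10), (row=5, col=5), (row=5, col=9), (row=6, col=6), (row=6, col=8)
  Distance 5: (row=0, col=5), (row=0, col=9), (row=1, col=4), (row=1, col=10), (row=2, col=11), (row=3, col=2), (row=4, col=3), (row=4, col=11), (row=5, col=4), (row=5, col=10), (row=6, col=5), (row=6, col=9)
  Distance 6: (row=0, col=4), (row=0, col=10), (row=1, col=3), (row=1, col=11), (row=2, col=2), (row=3, col=1), (row=4, col=2), (row=5, col=3), (row=5, col=11), (row=6, col=4), (row=6, col=10)
  Distance 7: (row=0, col=3), (row=0, col=11), (row=1, col=2), (row=2, col=1), (row=3, col=0), (row=4, col=1), (row=5, col=2), (row=6, col=3), (row=6, col=11)
  Distance 8: (row=0, col=2), (row=1, col=1), (row=2, col=0), (row=4, col=0), (row=5, col=1), (row=6, col=2)
  Distance 9: (row=0, col=1), (row=1, col=0), (row=5, col=0), (row=6, col=1)
  Distance 10: (row=0, col=0), (row=6, col=0)
Total reachable: 82 (grid has 82 open cells total)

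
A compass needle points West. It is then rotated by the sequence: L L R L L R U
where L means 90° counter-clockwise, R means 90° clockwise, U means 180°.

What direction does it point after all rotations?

Start: West
  L (left (90° counter-clockwise)) -> South
  L (left (90° counter-clockwise)) -> East
  R (right (90° clockwise)) -> South
  L (left (90° counter-clockwise)) -> East
  L (left (90° counter-clockwise)) -> North
  R (right (90° clockwise)) -> East
  U (U-turn (180°)) -> West
Final: West

Answer: Final heading: West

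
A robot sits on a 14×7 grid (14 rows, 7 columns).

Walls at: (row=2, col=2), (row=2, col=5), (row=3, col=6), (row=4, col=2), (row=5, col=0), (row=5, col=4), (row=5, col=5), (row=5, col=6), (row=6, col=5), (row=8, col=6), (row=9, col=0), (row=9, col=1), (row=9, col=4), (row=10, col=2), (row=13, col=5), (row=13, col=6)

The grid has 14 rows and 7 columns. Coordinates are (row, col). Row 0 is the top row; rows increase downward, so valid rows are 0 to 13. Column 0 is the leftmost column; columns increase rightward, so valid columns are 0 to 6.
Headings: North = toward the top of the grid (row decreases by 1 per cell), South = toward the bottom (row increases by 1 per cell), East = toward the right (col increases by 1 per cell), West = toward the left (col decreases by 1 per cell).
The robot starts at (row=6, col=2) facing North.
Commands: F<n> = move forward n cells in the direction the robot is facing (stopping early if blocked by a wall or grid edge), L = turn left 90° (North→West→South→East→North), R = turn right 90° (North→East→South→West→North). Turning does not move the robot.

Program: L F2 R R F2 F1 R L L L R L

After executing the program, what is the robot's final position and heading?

Start: (row=6, col=2), facing North
  L: turn left, now facing West
  F2: move forward 2, now at (row=6, col=0)
  R: turn right, now facing North
  R: turn right, now facing East
  F2: move forward 2, now at (row=6, col=2)
  F1: move forward 1, now at (row=6, col=3)
  R: turn right, now facing South
  L: turn left, now facing East
  L: turn left, now facing North
  L: turn left, now facing West
  R: turn right, now facing North
  L: turn left, now facing West
Final: (row=6, col=3), facing West

Answer: Final position: (row=6, col=3), facing West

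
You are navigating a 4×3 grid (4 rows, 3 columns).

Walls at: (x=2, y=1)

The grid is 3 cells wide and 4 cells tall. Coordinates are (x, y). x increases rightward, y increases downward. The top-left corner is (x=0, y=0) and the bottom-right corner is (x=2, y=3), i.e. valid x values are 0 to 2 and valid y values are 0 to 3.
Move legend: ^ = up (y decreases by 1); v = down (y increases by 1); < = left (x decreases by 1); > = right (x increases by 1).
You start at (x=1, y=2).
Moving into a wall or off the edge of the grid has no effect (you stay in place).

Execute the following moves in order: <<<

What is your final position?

Answer: Final position: (x=0, y=2)

Derivation:
Start: (x=1, y=2)
  < (left): (x=1, y=2) -> (x=0, y=2)
  < (left): blocked, stay at (x=0, y=2)
  < (left): blocked, stay at (x=0, y=2)
Final: (x=0, y=2)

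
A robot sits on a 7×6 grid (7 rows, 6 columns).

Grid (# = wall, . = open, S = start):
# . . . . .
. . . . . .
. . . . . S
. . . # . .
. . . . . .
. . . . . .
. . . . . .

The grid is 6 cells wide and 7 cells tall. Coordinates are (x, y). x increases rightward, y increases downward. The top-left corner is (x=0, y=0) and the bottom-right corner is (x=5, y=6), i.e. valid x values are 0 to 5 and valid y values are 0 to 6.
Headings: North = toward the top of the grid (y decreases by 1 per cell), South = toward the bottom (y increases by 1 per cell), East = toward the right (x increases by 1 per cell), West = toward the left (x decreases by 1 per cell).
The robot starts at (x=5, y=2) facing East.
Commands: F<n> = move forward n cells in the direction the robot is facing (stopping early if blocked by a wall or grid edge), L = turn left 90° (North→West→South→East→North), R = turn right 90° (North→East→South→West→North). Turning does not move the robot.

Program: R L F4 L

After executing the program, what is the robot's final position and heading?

Answer: Final position: (x=5, y=2), facing North

Derivation:
Start: (x=5, y=2), facing East
  R: turn right, now facing South
  L: turn left, now facing East
  F4: move forward 0/4 (blocked), now at (x=5, y=2)
  L: turn left, now facing North
Final: (x=5, y=2), facing North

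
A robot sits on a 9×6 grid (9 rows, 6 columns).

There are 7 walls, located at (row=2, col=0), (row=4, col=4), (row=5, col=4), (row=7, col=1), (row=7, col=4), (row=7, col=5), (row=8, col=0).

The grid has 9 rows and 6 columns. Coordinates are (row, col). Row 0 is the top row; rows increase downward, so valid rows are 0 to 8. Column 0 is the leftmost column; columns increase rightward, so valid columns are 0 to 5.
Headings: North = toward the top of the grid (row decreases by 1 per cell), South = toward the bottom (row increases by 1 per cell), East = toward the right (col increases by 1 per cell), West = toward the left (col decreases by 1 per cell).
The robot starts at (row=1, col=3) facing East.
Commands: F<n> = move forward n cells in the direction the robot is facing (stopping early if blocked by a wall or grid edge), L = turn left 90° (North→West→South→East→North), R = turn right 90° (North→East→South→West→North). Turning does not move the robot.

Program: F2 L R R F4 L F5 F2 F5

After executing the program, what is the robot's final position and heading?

Start: (row=1, col=3), facing East
  F2: move forward 2, now at (row=1, col=5)
  L: turn left, now facing North
  R: turn right, now facing East
  R: turn right, now facing South
  F4: move forward 4, now at (row=5, col=5)
  L: turn left, now facing East
  F5: move forward 0/5 (blocked), now at (row=5, col=5)
  F2: move forward 0/2 (blocked), now at (row=5, col=5)
  F5: move forward 0/5 (blocked), now at (row=5, col=5)
Final: (row=5, col=5), facing East

Answer: Final position: (row=5, col=5), facing East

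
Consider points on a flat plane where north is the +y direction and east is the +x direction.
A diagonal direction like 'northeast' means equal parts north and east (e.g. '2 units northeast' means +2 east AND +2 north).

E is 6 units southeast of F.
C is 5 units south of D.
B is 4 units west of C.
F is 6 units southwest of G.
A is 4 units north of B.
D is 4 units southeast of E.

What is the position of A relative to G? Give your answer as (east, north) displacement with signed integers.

Place G at the origin (east=0, north=0).
  F is 6 units southwest of G: delta (east=-6, north=-6); F at (east=-6, north=-6).
  E is 6 units southeast of F: delta (east=+6, north=-6); E at (east=0, north=-12).
  D is 4 units southeast of E: delta (east=+4, north=-4); D at (east=4, north=-16).
  C is 5 units south of D: delta (east=+0, north=-5); C at (east=4, north=-21).
  B is 4 units west of C: delta (east=-4, north=+0); B at (east=0, north=-21).
  A is 4 units north of B: delta (east=+0, north=+4); A at (east=0, north=-17).
Therefore A relative to G: (east=0, north=-17).

Answer: A is at (east=0, north=-17) relative to G.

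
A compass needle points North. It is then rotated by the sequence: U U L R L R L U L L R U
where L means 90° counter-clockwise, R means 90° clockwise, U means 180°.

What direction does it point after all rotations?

Start: North
  U (U-turn (180°)) -> South
  U (U-turn (180°)) -> North
  L (left (90° counter-clockwise)) -> West
  R (right (90° clockwise)) -> North
  L (left (90° counter-clockwise)) -> West
  R (right (90° clockwise)) -> North
  L (left (90° counter-clockwise)) -> West
  U (U-turn (180°)) -> East
  L (left (90° counter-clockwise)) -> North
  L (left (90° counter-clockwise)) -> West
  R (right (90° clockwise)) -> North
  U (U-turn (180°)) -> South
Final: South

Answer: Final heading: South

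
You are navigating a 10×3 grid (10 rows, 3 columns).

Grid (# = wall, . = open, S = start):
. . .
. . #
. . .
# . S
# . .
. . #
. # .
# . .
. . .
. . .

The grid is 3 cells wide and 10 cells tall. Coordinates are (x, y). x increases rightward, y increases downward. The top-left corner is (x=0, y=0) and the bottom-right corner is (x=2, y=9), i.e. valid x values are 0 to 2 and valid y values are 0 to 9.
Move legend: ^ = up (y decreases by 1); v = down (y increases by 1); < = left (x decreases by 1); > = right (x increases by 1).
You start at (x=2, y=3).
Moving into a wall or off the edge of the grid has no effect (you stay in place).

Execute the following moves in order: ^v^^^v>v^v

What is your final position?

Start: (x=2, y=3)
  ^ (up): (x=2, y=3) -> (x=2, y=2)
  v (down): (x=2, y=2) -> (x=2, y=3)
  ^ (up): (x=2, y=3) -> (x=2, y=2)
  ^ (up): blocked, stay at (x=2, y=2)
  ^ (up): blocked, stay at (x=2, y=2)
  v (down): (x=2, y=2) -> (x=2, y=3)
  > (right): blocked, stay at (x=2, y=3)
  v (down): (x=2, y=3) -> (x=2, y=4)
  ^ (up): (x=2, y=4) -> (x=2, y=3)
  v (down): (x=2, y=3) -> (x=2, y=4)
Final: (x=2, y=4)

Answer: Final position: (x=2, y=4)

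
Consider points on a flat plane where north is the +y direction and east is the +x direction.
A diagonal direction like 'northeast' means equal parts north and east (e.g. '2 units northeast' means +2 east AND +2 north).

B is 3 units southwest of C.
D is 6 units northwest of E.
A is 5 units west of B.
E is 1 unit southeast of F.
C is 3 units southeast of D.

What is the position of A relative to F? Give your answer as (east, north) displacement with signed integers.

Place F at the origin (east=0, north=0).
  E is 1 unit southeast of F: delta (east=+1, north=-1); E at (east=1, north=-1).
  D is 6 units northwest of E: delta (east=-6, north=+6); D at (east=-5, north=5).
  C is 3 units southeast of D: delta (east=+3, north=-3); C at (east=-2, north=2).
  B is 3 units southwest of C: delta (east=-3, north=-3); B at (east=-5, north=-1).
  A is 5 units west of B: delta (east=-5, north=+0); A at (east=-10, north=-1).
Therefore A relative to F: (east=-10, north=-1).

Answer: A is at (east=-10, north=-1) relative to F.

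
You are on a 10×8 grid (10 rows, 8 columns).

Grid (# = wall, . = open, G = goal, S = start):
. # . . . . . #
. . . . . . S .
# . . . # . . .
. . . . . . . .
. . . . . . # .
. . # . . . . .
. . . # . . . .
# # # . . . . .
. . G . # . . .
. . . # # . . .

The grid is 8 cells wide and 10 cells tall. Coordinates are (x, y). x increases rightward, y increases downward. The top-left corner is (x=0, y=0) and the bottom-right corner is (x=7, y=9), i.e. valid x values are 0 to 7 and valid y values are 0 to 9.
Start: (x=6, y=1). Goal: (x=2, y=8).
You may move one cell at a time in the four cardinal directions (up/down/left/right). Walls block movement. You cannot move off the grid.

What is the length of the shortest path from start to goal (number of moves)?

BFS from (x=6, y=1) until reaching (x=2, y=8):
  Distance 0: (x=6, y=1)
  Distance 1: (x=6, y=0), (x=5, y=1), (x=7, y=1), (x=6, y=2)
  Distance 2: (x=5, y=0), (x=4, y=1), (x=5, y=2), (x=7, y=2), (x=6, y=3)
  Distance 3: (x=4, y=0), (x=3, y=1), (x=5, y=3), (x=7, y=3)
  Distance 4: (x=3, y=0), (x=2, y=1), (x=3, y=2), (x=4, y=3), (x=5, y=4), (x=7, y=4)
  Distance 5: (x=2, y=0), (x=1, y=1), (x=2, y=2), (x=3, y=3), (x=4, y=4), (x=5, y=5), (x=7, y=5)
  Distance 6: (x=0, y=1), (x=1, y=2), (x=2, y=3), (x=3, y=4), (x=4, y=5), (x=6, y=5), (x=5, y=6), (x=7, y=6)
  Distance 7: (x=0, y=0), (x=1, y=3), (x=2, y=4), (x=3, y=5), (x=4, y=6), (x=6, y=6), (x=5, y=7), (x=7, y=7)
  Distance 8: (x=0, y=3), (x=1, y=4), (x=4, y=7), (x=6, y=7), (x=5, y=8), (x=7, y=8)
  Distance 9: (x=0, y=4), (x=1, y=5), (x=3, y=7), (x=6, y=8), (x=5, y=9), (x=7, y=9)
  Distance 10: (x=0, y=5), (x=1, y=6), (x=3, y=8), (x=6, y=9)
  Distance 11: (x=0, y=6), (x=2, y=6), (x=2, y=8)  <- goal reached here
One shortest path (11 moves): (x=6, y=1) -> (x=5, y=1) -> (x=5, y=2) -> (x=5, y=3) -> (x=4, y=3) -> (x=4, y=4) -> (x=4, y=5) -> (x=4, y=6) -> (x=4, y=7) -> (x=3, y=7) -> (x=3, y=8) -> (x=2, y=8)

Answer: Shortest path length: 11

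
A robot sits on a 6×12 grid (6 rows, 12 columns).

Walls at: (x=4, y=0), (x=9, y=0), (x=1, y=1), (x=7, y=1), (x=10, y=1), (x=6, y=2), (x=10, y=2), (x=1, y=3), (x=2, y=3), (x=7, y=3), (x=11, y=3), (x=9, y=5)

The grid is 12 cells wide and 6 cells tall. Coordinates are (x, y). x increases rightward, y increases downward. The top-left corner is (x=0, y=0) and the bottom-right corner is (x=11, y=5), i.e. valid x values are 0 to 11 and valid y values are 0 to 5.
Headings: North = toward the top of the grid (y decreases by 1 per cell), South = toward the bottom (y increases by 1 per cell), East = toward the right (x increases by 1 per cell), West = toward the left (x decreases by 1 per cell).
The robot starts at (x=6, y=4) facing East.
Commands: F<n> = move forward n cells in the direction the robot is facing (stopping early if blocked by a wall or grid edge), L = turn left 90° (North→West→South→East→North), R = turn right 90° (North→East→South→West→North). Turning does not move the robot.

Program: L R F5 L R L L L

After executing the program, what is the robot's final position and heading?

Start: (x=6, y=4), facing East
  L: turn left, now facing North
  R: turn right, now facing East
  F5: move forward 5, now at (x=11, y=4)
  L: turn left, now facing North
  R: turn right, now facing East
  L: turn left, now facing North
  L: turn left, now facing West
  L: turn left, now facing South
Final: (x=11, y=4), facing South

Answer: Final position: (x=11, y=4), facing South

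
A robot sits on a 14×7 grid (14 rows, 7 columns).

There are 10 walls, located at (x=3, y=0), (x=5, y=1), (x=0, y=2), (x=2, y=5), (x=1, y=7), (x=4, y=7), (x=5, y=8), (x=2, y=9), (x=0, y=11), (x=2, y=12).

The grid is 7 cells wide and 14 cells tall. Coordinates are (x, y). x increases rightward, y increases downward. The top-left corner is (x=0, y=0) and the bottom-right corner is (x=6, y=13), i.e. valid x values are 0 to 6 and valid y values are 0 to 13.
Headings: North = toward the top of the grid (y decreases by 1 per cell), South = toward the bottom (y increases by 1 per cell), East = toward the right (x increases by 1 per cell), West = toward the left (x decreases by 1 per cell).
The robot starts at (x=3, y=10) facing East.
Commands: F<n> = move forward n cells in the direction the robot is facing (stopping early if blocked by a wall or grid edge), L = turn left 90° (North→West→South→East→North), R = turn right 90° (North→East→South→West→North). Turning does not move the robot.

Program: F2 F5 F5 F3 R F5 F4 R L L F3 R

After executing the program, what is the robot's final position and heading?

Answer: Final position: (x=6, y=13), facing South

Derivation:
Start: (x=3, y=10), facing East
  F2: move forward 2, now at (x=5, y=10)
  F5: move forward 1/5 (blocked), now at (x=6, y=10)
  F5: move forward 0/5 (blocked), now at (x=6, y=10)
  F3: move forward 0/3 (blocked), now at (x=6, y=10)
  R: turn right, now facing South
  F5: move forward 3/5 (blocked), now at (x=6, y=13)
  F4: move forward 0/4 (blocked), now at (x=6, y=13)
  R: turn right, now facing West
  L: turn left, now facing South
  L: turn left, now facing East
  F3: move forward 0/3 (blocked), now at (x=6, y=13)
  R: turn right, now facing South
Final: (x=6, y=13), facing South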